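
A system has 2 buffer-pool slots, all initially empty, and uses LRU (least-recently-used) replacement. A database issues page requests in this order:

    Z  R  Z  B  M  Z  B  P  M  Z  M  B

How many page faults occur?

Z: miss, frames (Z)
R: miss, frames (Z R)
Z: hit
B: miss, evict R, frames (Z B)
M: miss, evict Z, frames (B M)
Z: miss, evict B, frames (M Z)
B: miss, evict M, frames (Z B)
P: miss, evict Z, frames (B P)
M: miss, evict B, frames (P M)
Z: miss, evict P, frames (M Z)
M: hit
B: miss, evict Z, frames (M B)
Page faults: 10.

10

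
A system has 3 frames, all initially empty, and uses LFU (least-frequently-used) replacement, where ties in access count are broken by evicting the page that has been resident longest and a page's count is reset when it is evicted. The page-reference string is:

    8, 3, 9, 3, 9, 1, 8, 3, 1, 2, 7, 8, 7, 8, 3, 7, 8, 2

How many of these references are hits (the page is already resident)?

8 -> fault, frames {8}
3 -> fault, frames {8,3}
9 -> fault, frames {8,3,9}
3 -> hit
9 -> hit
1 -> fault, evict 8, frames {3,9,1}
8 -> fault, evict 1, frames {3,9,8}
3 -> hit
1 -> fault, evict 8, frames {3,9,1}
2 -> fault, evict 1, frames {3,9,2}
7 -> fault, evict 2, frames {3,9,7}
8 -> fault, evict 7, frames {3,9,8}
7 -> fault, evict 8, frames {3,9,7}
8 -> fault, evict 7, frames {3,9,8}
3 -> hit
7 -> fault, evict 8, frames {3,9,7}
8 -> fault, evict 7, frames {3,9,8}
2 -> fault, evict 8, frames {3,9,2}
Hits: 4.

4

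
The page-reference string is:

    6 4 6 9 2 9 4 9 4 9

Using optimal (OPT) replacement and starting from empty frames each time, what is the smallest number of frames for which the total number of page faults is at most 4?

f=1: 10 faults
f=2: 5 faults
f=3: 4 faults
f=4: 4 faults
Smallest f with faults ≤ 4 is 3.

3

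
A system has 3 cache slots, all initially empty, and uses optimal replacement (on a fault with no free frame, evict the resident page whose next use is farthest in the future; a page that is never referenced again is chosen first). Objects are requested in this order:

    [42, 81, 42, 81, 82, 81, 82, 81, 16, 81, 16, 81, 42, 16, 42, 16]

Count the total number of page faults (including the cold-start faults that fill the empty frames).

4

42: fault, frames [42]
81: fault, frames [42, 81]
42: hit
81: hit
82: fault, frames [42, 81, 82]
81: hit
82: hit
81: hit
16: fault, evict 82, frames [42, 81, 16]
81: hit
16: hit
81: hit
42: hit
16: hit
42: hit
16: hit
Page faults: 4.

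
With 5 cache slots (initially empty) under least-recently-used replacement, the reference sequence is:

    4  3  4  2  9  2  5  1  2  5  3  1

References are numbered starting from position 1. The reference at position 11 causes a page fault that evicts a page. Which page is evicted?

4

pos 1: 4: fault, frames [4]
pos 2: 3: fault, frames [4, 3]
pos 3: 4: hit
pos 4: 2: fault, frames [3, 4, 2]
pos 5: 9: fault, frames [3, 4, 2, 9]
pos 6: 2: hit
pos 7: 5: fault, frames [3, 4, 9, 2, 5]
pos 8: 1: fault, evict 3, frames [4, 9, 2, 5, 1]
pos 9: 2: hit
pos 10: 5: hit
pos 11: 3: fault, evict 4, frames [9, 1, 2, 5, 3]
At position 11, page 4 is evicted.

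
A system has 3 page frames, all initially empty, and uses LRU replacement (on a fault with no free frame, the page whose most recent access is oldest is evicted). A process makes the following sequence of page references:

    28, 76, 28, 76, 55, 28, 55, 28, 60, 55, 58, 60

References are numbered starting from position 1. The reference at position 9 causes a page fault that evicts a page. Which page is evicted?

76

pos 1: 28: miss, frames (28)
pos 2: 76: miss, frames (28 76)
pos 3: 28: hit
pos 4: 76: hit
pos 5: 55: miss, frames (28 76 55)
pos 6: 28: hit
pos 7: 55: hit
pos 8: 28: hit
pos 9: 60: miss, evict 76, frames (55 28 60)
At position 9, page 76 is evicted.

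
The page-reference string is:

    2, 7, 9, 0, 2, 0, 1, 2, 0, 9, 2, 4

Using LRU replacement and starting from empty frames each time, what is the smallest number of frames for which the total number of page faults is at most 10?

f=1: 12 faults
f=2: 11 faults
f=3: 8 faults
f=4: 6 faults
f=5: 6 faults
f=6: 6 faults
Smallest f with faults ≤ 10 is 3.

3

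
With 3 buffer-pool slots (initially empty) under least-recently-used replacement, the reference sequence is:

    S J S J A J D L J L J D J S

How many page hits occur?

8

S → miss, frames (S)
J → miss, frames (S J)
S → hit
J → hit
A → miss, frames (S J A)
J → hit
D → miss, evict S, frames (A J D)
L → miss, evict A, frames (J D L)
J → hit
L → hit
J → hit
D → hit
J → hit
S → miss, evict L, frames (D J S)
Hits: 8.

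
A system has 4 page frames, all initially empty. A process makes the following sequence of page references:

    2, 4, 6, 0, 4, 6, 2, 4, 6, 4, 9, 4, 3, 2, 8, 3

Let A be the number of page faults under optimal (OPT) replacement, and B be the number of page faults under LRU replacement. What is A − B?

-1

Under OPT: F F F F . . . . . . F . F . F . → 7 faults.
Under LRU: F F F F . . . . . . F . F F F . → 8 faults.
A − B = 7 − 8 = -1.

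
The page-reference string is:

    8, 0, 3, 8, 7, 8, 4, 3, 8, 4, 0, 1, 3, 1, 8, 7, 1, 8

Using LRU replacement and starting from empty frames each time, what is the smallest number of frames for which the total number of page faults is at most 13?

f=1: 18 faults
f=2: 16 faults
f=3: 11 faults
f=4: 10 faults
f=5: 7 faults
f=6: 6 faults
Smallest f with faults ≤ 13 is 3.

3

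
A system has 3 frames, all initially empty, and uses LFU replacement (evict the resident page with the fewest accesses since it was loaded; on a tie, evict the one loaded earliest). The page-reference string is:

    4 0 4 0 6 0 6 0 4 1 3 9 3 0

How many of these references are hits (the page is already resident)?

7

4 -> miss, frames [4]
0 -> miss, frames [4, 0]
4 -> hit
0 -> hit
6 -> miss, frames [4, 0, 6]
0 -> hit
6 -> hit
0 -> hit
4 -> hit
1 -> miss, evict 6, frames [4, 0, 1]
3 -> miss, evict 1, frames [4, 0, 3]
9 -> miss, evict 3, frames [4, 0, 9]
3 -> miss, evict 9, frames [4, 0, 3]
0 -> hit
Hits: 7.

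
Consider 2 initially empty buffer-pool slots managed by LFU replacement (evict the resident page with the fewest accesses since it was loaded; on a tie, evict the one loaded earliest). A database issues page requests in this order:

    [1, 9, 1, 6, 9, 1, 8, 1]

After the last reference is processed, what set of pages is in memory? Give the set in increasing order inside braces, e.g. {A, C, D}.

1: miss, frames (1)
9: miss, frames (1 9)
1: hit
6: miss, evict 9, frames (1 6)
9: miss, evict 6, frames (1 9)
1: hit
8: miss, evict 9, frames (1 8)
1: hit

{1, 8}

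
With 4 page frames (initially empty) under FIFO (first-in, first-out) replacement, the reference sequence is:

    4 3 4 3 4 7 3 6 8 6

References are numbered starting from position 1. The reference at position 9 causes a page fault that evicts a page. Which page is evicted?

pos 1: 4 -> fault, frames (4)
pos 2: 3 -> fault, frames (4 3)
pos 3: 4 -> hit
pos 4: 3 -> hit
pos 5: 4 -> hit
pos 6: 7 -> fault, frames (4 3 7)
pos 7: 3 -> hit
pos 8: 6 -> fault, frames (4 3 7 6)
pos 9: 8 -> fault, evict 4, frames (3 7 6 8)
At position 9, page 4 is evicted.

4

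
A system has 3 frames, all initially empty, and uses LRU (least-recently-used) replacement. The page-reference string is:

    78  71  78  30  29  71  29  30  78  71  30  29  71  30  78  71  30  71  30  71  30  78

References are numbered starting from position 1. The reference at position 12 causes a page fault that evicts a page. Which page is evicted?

pos 1: 78: miss, frames (78)
pos 2: 71: miss, frames (78 71)
pos 3: 78: hit
pos 4: 30: miss, frames (71 78 30)
pos 5: 29: miss, evict 71, frames (78 30 29)
pos 6: 71: miss, evict 78, frames (30 29 71)
pos 7: 29: hit
pos 8: 30: hit
pos 9: 78: miss, evict 71, frames (29 30 78)
pos 10: 71: miss, evict 29, frames (30 78 71)
pos 11: 30: hit
pos 12: 29: miss, evict 78, frames (71 30 29)
At position 12, page 78 is evicted.

78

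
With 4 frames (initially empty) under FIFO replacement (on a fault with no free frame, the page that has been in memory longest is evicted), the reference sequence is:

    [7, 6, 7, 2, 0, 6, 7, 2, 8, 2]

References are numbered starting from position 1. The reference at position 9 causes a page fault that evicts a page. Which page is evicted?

7

pos 1: 7: fault, frames {7}
pos 2: 6: fault, frames {7,6}
pos 3: 7: hit
pos 4: 2: fault, frames {7,6,2}
pos 5: 0: fault, frames {7,6,2,0}
pos 6: 6: hit
pos 7: 7: hit
pos 8: 2: hit
pos 9: 8: fault, evict 7, frames {6,2,0,8}
At position 9, page 7 is evicted.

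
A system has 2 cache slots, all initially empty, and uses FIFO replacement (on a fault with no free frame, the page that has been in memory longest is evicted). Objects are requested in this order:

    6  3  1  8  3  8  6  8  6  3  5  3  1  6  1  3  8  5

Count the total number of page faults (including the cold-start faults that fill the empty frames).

6 → miss, frames (6)
3 → miss, frames (6 3)
1 → miss, evict 6, frames (3 1)
8 → miss, evict 3, frames (1 8)
3 → miss, evict 1, frames (8 3)
8 → hit
6 → miss, evict 8, frames (3 6)
8 → miss, evict 3, frames (6 8)
6 → hit
3 → miss, evict 6, frames (8 3)
5 → miss, evict 8, frames (3 5)
3 → hit
1 → miss, evict 3, frames (5 1)
6 → miss, evict 5, frames (1 6)
1 → hit
3 → miss, evict 1, frames (6 3)
8 → miss, evict 6, frames (3 8)
5 → miss, evict 3, frames (8 5)
Page faults: 14.

14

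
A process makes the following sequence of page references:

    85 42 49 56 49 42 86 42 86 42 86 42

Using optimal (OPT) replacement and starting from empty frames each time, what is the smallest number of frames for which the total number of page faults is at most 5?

f=1: 12 faults
f=2: 6 faults
f=3: 5 faults
f=4: 5 faults
f=5: 5 faults
Smallest f with faults ≤ 5 is 3.

3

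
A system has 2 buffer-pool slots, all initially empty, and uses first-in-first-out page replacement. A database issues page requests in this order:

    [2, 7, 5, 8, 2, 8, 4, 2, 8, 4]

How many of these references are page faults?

2: fault, frames [2]
7: fault, frames [2, 7]
5: fault, evict 2, frames [7, 5]
8: fault, evict 7, frames [5, 8]
2: fault, evict 5, frames [8, 2]
8: hit
4: fault, evict 8, frames [2, 4]
2: hit
8: fault, evict 2, frames [4, 8]
4: hit
Page faults: 7.

7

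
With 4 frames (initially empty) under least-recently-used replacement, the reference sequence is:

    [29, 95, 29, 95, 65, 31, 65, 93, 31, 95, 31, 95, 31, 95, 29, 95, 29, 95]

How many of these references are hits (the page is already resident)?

29 → miss, frames [29]
95 → miss, frames [29, 95]
29 → hit
95 → hit
65 → miss, frames [29, 95, 65]
31 → miss, frames [29, 95, 65, 31]
65 → hit
93 → miss, evict 29, frames [95, 31, 65, 93]
31 → hit
95 → hit
31 → hit
95 → hit
31 → hit
95 → hit
29 → miss, evict 65, frames [93, 31, 95, 29]
95 → hit
29 → hit
95 → hit
Hits: 12.

12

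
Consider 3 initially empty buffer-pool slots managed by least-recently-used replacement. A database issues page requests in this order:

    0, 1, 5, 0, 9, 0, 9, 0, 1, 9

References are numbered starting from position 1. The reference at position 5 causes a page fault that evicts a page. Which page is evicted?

pos 1: 0: miss, frames [0]
pos 2: 1: miss, frames [0, 1]
pos 3: 5: miss, frames [0, 1, 5]
pos 4: 0: hit
pos 5: 9: miss, evict 1, frames [5, 0, 9]
At position 5, page 1 is evicted.

1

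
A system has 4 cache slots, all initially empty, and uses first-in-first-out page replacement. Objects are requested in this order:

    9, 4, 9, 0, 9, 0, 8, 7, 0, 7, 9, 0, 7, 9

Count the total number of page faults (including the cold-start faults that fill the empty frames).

9 -> miss, frames {9}
4 -> miss, frames {9,4}
9 -> hit
0 -> miss, frames {9,4,0}
9 -> hit
0 -> hit
8 -> miss, frames {9,4,0,8}
7 -> miss, evict 9, frames {4,0,8,7}
0 -> hit
7 -> hit
9 -> miss, evict 4, frames {0,8,7,9}
0 -> hit
7 -> hit
9 -> hit
Page faults: 6.

6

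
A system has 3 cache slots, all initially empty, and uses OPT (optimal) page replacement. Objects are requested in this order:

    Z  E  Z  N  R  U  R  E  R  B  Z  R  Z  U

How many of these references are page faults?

7

Z -> miss, frames {Z}
E -> miss, frames {Z,E}
Z -> hit
N -> miss, frames {Z,E,N}
R -> miss, evict N, frames {Z,E,R}
U -> miss, evict Z, frames {E,R,U}
R -> hit
E -> hit
R -> hit
B -> miss, evict E, frames {R,U,B}
Z -> miss, evict B, frames {R,U,Z}
R -> hit
Z -> hit
U -> hit
Page faults: 7.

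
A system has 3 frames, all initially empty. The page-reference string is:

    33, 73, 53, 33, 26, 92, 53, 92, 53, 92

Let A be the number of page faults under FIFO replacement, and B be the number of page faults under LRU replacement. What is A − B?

Under FIFO: F F F . F F . . . . → 5 faults.
Under LRU: F F F . F F F . . . → 6 faults.
A − B = 5 − 6 = -1.

-1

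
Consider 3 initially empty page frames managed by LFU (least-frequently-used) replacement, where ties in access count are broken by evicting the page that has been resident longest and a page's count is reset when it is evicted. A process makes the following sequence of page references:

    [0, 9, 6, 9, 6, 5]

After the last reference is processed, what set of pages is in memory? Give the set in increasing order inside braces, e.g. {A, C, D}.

{5, 6, 9}

0 -> miss, frames {0}
9 -> miss, frames {0,9}
6 -> miss, frames {0,9,6}
9 -> hit
6 -> hit
5 -> miss, evict 0, frames {9,6,5}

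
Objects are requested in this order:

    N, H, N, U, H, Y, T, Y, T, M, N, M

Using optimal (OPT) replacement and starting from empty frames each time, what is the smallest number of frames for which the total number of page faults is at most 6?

3

f=1: 12 faults
f=2: 7 faults
f=3: 6 faults
f=4: 6 faults
f=5: 6 faults
f=6: 6 faults
Smallest f with faults ≤ 6 is 3.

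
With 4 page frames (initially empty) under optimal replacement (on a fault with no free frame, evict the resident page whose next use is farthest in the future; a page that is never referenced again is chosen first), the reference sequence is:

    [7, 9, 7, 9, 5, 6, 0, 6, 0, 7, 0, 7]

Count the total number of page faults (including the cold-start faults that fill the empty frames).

5

7 → fault, frames [7]
9 → fault, frames [7, 9]
7 → hit
9 → hit
5 → fault, frames [7, 9, 5]
6 → fault, frames [7, 9, 5, 6]
0 → fault, evict 5, frames [7, 9, 6, 0]
6 → hit
0 → hit
7 → hit
0 → hit
7 → hit
Page faults: 5.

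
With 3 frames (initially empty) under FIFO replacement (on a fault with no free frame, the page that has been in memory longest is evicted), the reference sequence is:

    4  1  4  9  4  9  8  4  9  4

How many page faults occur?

5

4 → fault, frames {4}
1 → fault, frames {4,1}
4 → hit
9 → fault, frames {4,1,9}
4 → hit
9 → hit
8 → fault, evict 4, frames {1,9,8}
4 → fault, evict 1, frames {9,8,4}
9 → hit
4 → hit
Page faults: 5.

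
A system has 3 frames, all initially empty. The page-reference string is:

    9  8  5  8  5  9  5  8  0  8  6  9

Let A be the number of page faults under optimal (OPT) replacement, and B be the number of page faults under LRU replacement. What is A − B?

Under OPT: F F F . . . . . F . F . → 5 faults.
Under LRU: F F F . . . . . F . F F → 6 faults.
A − B = 5 − 6 = -1.

-1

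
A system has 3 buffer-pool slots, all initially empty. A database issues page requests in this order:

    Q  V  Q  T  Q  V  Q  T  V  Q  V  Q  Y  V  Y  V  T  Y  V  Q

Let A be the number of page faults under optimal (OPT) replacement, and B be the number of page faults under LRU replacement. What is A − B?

-1

Under OPT: F F . F . . . . . . . . F . . . . . . F → 5 faults.
Under LRU: F F . F . . . . . . . . F . . . F . . F → 6 faults.
A − B = 5 − 6 = -1.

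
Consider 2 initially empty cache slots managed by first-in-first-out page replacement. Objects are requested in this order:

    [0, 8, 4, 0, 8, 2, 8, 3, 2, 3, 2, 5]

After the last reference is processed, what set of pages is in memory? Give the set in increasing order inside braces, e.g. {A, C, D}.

0 -> fault, frames [0]
8 -> fault, frames [0, 8]
4 -> fault, evict 0, frames [8, 4]
0 -> fault, evict 8, frames [4, 0]
8 -> fault, evict 4, frames [0, 8]
2 -> fault, evict 0, frames [8, 2]
8 -> hit
3 -> fault, evict 8, frames [2, 3]
2 -> hit
3 -> hit
2 -> hit
5 -> fault, evict 2, frames [3, 5]

{3, 5}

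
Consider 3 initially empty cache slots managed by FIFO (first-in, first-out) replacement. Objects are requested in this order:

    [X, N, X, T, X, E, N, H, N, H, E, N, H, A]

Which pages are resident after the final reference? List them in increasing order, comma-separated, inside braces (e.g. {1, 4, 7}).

X -> miss, frames [X]
N -> miss, frames [X, N]
X -> hit
T -> miss, frames [X, N, T]
X -> hit
E -> miss, evict X, frames [N, T, E]
N -> hit
H -> miss, evict N, frames [T, E, H]
N -> miss, evict T, frames [E, H, N]
H -> hit
E -> hit
N -> hit
H -> hit
A -> miss, evict E, frames [H, N, A]

{A, H, N}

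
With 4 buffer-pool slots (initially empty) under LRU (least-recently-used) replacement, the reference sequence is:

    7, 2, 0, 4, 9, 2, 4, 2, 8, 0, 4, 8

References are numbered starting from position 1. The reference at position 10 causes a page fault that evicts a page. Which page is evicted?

9

pos 1: 7 → fault, frames {7}
pos 2: 2 → fault, frames {7,2}
pos 3: 0 → fault, frames {7,2,0}
pos 4: 4 → fault, frames {7,2,0,4}
pos 5: 9 → fault, evict 7, frames {2,0,4,9}
pos 6: 2 → hit
pos 7: 4 → hit
pos 8: 2 → hit
pos 9: 8 → fault, evict 0, frames {9,4,2,8}
pos 10: 0 → fault, evict 9, frames {4,2,8,0}
At position 10, page 9 is evicted.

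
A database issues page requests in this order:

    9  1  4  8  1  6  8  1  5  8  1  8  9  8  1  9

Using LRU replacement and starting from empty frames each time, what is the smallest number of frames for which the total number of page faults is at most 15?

f=1: 16 faults
f=2: 14 faults
f=3: 7 faults
f=4: 7 faults
f=5: 7 faults
f=6: 6 faults
Smallest f with faults ≤ 15 is 2.

2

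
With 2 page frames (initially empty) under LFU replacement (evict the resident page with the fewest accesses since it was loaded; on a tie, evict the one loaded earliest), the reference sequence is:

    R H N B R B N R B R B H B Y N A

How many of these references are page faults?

11

R → miss, frames {R}
H → miss, frames {R,H}
N → miss, evict R, frames {H,N}
B → miss, evict H, frames {N,B}
R → miss, evict N, frames {B,R}
B → hit
N → miss, evict R, frames {B,N}
R → miss, evict N, frames {B,R}
B → hit
R → hit
B → hit
H → miss, evict R, frames {B,H}
B → hit
Y → miss, evict H, frames {B,Y}
N → miss, evict Y, frames {B,N}
A → miss, evict N, frames {B,A}
Page faults: 11.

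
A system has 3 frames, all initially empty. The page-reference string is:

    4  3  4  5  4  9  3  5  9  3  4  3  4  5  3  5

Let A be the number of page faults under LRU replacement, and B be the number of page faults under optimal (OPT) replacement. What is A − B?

3

Under LRU: F F . F . F F F . . F . . F . . → 8 faults.
Under OPT: F F . F . F . . . . F . . . . . → 5 faults.
A − B = 8 − 5 = 3.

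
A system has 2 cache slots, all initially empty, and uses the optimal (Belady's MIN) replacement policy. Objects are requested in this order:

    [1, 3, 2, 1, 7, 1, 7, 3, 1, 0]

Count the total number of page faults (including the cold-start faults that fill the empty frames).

1 -> miss, frames {1}
3 -> miss, frames {1,3}
2 -> miss, evict 3, frames {1,2}
1 -> hit
7 -> miss, evict 2, frames {1,7}
1 -> hit
7 -> hit
3 -> miss, evict 7, frames {1,3}
1 -> hit
0 -> miss, evict 3, frames {1,0}
Page faults: 6.

6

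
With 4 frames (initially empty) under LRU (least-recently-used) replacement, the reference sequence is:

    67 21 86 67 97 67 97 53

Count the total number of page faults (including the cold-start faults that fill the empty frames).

67 → fault, frames {67}
21 → fault, frames {67,21}
86 → fault, frames {67,21,86}
67 → hit
97 → fault, frames {21,86,67,97}
67 → hit
97 → hit
53 → fault, evict 21, frames {86,67,97,53}
Page faults: 5.

5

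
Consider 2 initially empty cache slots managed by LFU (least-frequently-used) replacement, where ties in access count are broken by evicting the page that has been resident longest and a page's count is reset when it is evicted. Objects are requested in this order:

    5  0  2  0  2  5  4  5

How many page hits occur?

2

5 → miss, frames [5]
0 → miss, frames [5, 0]
2 → miss, evict 5, frames [0, 2]
0 → hit
2 → hit
5 → miss, evict 0, frames [2, 5]
4 → miss, evict 5, frames [2, 4]
5 → miss, evict 4, frames [2, 5]
Hits: 2.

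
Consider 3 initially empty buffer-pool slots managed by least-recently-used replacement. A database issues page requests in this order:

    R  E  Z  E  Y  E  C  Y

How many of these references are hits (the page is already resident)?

3

R -> miss, frames {R}
E -> miss, frames {R,E}
Z -> miss, frames {R,E,Z}
E -> hit
Y -> miss, evict R, frames {Z,E,Y}
E -> hit
C -> miss, evict Z, frames {Y,E,C}
Y -> hit
Hits: 3.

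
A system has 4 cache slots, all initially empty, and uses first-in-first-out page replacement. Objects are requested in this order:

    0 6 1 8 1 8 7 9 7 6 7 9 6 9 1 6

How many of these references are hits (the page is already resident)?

8

0 → miss, frames [0]
6 → miss, frames [0, 6]
1 → miss, frames [0, 6, 1]
8 → miss, frames [0, 6, 1, 8]
1 → hit
8 → hit
7 → miss, evict 0, frames [6, 1, 8, 7]
9 → miss, evict 6, frames [1, 8, 7, 9]
7 → hit
6 → miss, evict 1, frames [8, 7, 9, 6]
7 → hit
9 → hit
6 → hit
9 → hit
1 → miss, evict 8, frames [7, 9, 6, 1]
6 → hit
Hits: 8.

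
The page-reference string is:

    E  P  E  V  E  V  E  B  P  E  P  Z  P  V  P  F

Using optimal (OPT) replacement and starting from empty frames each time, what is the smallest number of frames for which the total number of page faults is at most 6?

f=1: 16 faults
f=2: 8 faults
f=3: 7 faults
f=4: 6 faults
f=5: 6 faults
f=6: 6 faults
Smallest f with faults ≤ 6 is 4.

4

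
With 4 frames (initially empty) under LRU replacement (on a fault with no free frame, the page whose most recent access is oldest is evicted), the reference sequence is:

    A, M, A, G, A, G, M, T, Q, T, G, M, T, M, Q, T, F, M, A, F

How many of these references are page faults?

7

A -> miss, frames (A)
M -> miss, frames (A M)
A -> hit
G -> miss, frames (M A G)
A -> hit
G -> hit
M -> hit
T -> miss, frames (A G M T)
Q -> miss, evict A, frames (G M T Q)
T -> hit
G -> hit
M -> hit
T -> hit
M -> hit
Q -> hit
T -> hit
F -> miss, evict G, frames (M Q T F)
M -> hit
A -> miss, evict Q, frames (T F M A)
F -> hit
Page faults: 7.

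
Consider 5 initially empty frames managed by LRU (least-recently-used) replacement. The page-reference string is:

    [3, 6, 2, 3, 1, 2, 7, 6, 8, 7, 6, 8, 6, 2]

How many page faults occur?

6

3 -> fault, frames {3}
6 -> fault, frames {3,6}
2 -> fault, frames {3,6,2}
3 -> hit
1 -> fault, frames {6,2,3,1}
2 -> hit
7 -> fault, frames {6,3,1,2,7}
6 -> hit
8 -> fault, evict 3, frames {1,2,7,6,8}
7 -> hit
6 -> hit
8 -> hit
6 -> hit
2 -> hit
Page faults: 6.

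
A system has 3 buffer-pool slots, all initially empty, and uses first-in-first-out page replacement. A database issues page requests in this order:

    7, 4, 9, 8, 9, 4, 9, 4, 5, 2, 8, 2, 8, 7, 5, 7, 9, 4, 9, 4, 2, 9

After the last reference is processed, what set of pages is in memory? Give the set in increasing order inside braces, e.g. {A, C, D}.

{2, 4, 9}

7 -> fault, frames (7)
4 -> fault, frames (7 4)
9 -> fault, frames (7 4 9)
8 -> fault, evict 7, frames (4 9 8)
9 -> hit
4 -> hit
9 -> hit
4 -> hit
5 -> fault, evict 4, frames (9 8 5)
2 -> fault, evict 9, frames (8 5 2)
8 -> hit
2 -> hit
8 -> hit
7 -> fault, evict 8, frames (5 2 7)
5 -> hit
7 -> hit
9 -> fault, evict 5, frames (2 7 9)
4 -> fault, evict 2, frames (7 9 4)
9 -> hit
4 -> hit
2 -> fault, evict 7, frames (9 4 2)
9 -> hit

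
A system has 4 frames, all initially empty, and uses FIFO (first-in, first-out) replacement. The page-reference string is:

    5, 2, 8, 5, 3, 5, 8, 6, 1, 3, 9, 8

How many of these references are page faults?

8

5 -> fault, frames {5}
2 -> fault, frames {5,2}
8 -> fault, frames {5,2,8}
5 -> hit
3 -> fault, frames {5,2,8,3}
5 -> hit
8 -> hit
6 -> fault, evict 5, frames {2,8,3,6}
1 -> fault, evict 2, frames {8,3,6,1}
3 -> hit
9 -> fault, evict 8, frames {3,6,1,9}
8 -> fault, evict 3, frames {6,1,9,8}
Page faults: 8.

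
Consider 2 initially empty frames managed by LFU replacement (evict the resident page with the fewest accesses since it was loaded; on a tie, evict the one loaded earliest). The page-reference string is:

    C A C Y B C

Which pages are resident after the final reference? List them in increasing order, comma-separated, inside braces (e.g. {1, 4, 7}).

{B, C}

C → miss, frames [C]
A → miss, frames [C, A]
C → hit
Y → miss, evict A, frames [C, Y]
B → miss, evict Y, frames [C, B]
C → hit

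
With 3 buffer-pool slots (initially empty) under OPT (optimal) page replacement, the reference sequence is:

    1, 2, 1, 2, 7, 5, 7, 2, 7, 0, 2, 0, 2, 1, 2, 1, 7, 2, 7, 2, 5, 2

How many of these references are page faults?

7

1: miss, frames (1)
2: miss, frames (1 2)
1: hit
2: hit
7: miss, frames (1 2 7)
5: miss, evict 1, frames (2 7 5)
7: hit
2: hit
7: hit
0: miss, evict 5, frames (2 7 0)
2: hit
0: hit
2: hit
1: miss, evict 0, frames (2 7 1)
2: hit
1: hit
7: hit
2: hit
7: hit
2: hit
5: miss, evict 1, frames (2 7 5)
2: hit
Page faults: 7.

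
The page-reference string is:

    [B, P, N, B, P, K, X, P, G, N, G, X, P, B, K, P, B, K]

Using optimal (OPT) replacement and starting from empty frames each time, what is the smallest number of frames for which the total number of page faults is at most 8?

4

f=1: 18 faults
f=2: 13 faults
f=3: 9 faults
f=4: 8 faults
f=5: 7 faults
f=6: 6 faults
Smallest f with faults ≤ 8 is 4.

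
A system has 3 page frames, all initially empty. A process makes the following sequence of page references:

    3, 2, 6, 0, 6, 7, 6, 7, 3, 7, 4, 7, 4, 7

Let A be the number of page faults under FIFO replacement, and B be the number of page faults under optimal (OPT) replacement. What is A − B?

1

Under FIFO: F F F F . F . . F . F . . . → 7 faults.
Under OPT: F F F F . F . . . . F . . . → 6 faults.
A − B = 7 − 6 = 1.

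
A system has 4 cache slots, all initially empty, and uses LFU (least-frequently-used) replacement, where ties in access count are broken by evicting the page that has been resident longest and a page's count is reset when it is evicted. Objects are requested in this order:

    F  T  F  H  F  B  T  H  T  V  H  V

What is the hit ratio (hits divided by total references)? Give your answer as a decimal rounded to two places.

F → miss, frames (F)
T → miss, frames (F T)
F → hit
H → miss, frames (F T H)
F → hit
B → miss, frames (F T H B)
T → hit
H → hit
T → hit
V → miss, evict B, frames (F T H V)
H → hit
V → hit
Hits: 7 of 12 references → 7/12 = 0.5833.

0.58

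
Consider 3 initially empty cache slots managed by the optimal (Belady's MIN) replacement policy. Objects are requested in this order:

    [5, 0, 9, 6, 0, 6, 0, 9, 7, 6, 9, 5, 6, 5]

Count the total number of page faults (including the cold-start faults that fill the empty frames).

5: miss, frames [5]
0: miss, frames [5, 0]
9: miss, frames [5, 0, 9]
6: miss, evict 5, frames [0, 9, 6]
0: hit
6: hit
0: hit
9: hit
7: miss, evict 0, frames [9, 6, 7]
6: hit
9: hit
5: miss, evict 7, frames [9, 6, 5]
6: hit
5: hit
Page faults: 6.

6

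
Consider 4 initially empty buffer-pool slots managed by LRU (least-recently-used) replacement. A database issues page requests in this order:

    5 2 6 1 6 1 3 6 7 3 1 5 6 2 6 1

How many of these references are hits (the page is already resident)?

7

5 -> miss, frames {5}
2 -> miss, frames {5,2}
6 -> miss, frames {5,2,6}
1 -> miss, frames {5,2,6,1}
6 -> hit
1 -> hit
3 -> miss, evict 5, frames {2,6,1,3}
6 -> hit
7 -> miss, evict 2, frames {1,3,6,7}
3 -> hit
1 -> hit
5 -> miss, evict 6, frames {7,3,1,5}
6 -> miss, evict 7, frames {3,1,5,6}
2 -> miss, evict 3, frames {1,5,6,2}
6 -> hit
1 -> hit
Hits: 7.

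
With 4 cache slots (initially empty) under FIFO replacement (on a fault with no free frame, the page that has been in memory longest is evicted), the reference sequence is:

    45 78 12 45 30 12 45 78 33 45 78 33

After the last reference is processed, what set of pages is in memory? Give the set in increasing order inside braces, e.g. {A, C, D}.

{30, 33, 45, 78}

45: fault, frames [45]
78: fault, frames [45, 78]
12: fault, frames [45, 78, 12]
45: hit
30: fault, frames [45, 78, 12, 30]
12: hit
45: hit
78: hit
33: fault, evict 45, frames [78, 12, 30, 33]
45: fault, evict 78, frames [12, 30, 33, 45]
78: fault, evict 12, frames [30, 33, 45, 78]
33: hit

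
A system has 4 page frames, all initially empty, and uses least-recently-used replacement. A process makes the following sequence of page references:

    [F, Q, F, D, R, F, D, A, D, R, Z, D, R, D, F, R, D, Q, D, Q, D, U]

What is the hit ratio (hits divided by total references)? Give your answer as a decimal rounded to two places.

0.59

F → fault, frames (F)
Q → fault, frames (F Q)
F → hit
D → fault, frames (Q F D)
R → fault, frames (Q F D R)
F → hit
D → hit
A → fault, evict Q, frames (R F D A)
D → hit
R → hit
Z → fault, evict F, frames (A D R Z)
D → hit
R → hit
D → hit
F → fault, evict A, frames (Z R D F)
R → hit
D → hit
Q → fault, evict Z, frames (F R D Q)
D → hit
Q → hit
D → hit
U → fault, evict F, frames (R Q D U)
Hits: 13 of 22 references → 13/22 = 0.5909.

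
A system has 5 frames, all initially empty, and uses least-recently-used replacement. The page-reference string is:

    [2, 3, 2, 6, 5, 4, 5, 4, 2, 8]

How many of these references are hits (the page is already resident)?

2 → miss, frames [2]
3 → miss, frames [2, 3]
2 → hit
6 → miss, frames [3, 2, 6]
5 → miss, frames [3, 2, 6, 5]
4 → miss, frames [3, 2, 6, 5, 4]
5 → hit
4 → hit
2 → hit
8 → miss, evict 3, frames [6, 5, 4, 2, 8]
Hits: 4.

4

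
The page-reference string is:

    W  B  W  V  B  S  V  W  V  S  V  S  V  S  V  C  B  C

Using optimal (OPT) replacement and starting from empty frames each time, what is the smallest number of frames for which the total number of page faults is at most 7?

3

f=1: 18 faults
f=2: 8 faults
f=3: 6 faults
f=4: 5 faults
f=5: 5 faults
Smallest f with faults ≤ 7 is 3.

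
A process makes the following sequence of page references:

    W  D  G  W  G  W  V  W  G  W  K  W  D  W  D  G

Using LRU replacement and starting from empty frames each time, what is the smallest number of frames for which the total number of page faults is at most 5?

f=1: 16 faults
f=2: 9 faults
f=3: 7 faults
f=4: 6 faults
f=5: 5 faults
Smallest f with faults ≤ 5 is 5.

5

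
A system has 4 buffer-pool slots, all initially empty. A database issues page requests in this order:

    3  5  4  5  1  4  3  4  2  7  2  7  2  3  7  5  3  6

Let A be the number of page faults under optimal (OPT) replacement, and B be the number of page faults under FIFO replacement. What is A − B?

Under OPT: F F F . F . . . F F . . . . . . . F → 7 faults.
Under FIFO: F F F . F . . . F F . . . F . F . F → 9 faults.
A − B = 7 − 9 = -2.

-2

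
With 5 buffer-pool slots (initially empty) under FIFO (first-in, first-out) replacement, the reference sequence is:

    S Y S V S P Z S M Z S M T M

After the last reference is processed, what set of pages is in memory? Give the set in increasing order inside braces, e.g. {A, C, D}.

S: fault, frames (S)
Y: fault, frames (S Y)
S: hit
V: fault, frames (S Y V)
S: hit
P: fault, frames (S Y V P)
Z: fault, frames (S Y V P Z)
S: hit
M: fault, evict S, frames (Y V P Z M)
Z: hit
S: fault, evict Y, frames (V P Z M S)
M: hit
T: fault, evict V, frames (P Z M S T)
M: hit

{M, P, S, T, Z}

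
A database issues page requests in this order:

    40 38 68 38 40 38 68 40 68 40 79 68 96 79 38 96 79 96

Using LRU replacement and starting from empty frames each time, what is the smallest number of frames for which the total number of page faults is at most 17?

f=1: 18 faults
f=2: 13 faults
f=3: 6 faults
f=4: 6 faults
f=5: 5 faults
Smallest f with faults ≤ 17 is 2.

2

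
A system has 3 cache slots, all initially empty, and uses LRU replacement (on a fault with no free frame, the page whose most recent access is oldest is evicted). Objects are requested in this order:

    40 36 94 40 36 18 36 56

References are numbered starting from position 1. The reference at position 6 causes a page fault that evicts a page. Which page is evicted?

94

pos 1: 40: miss, frames [40]
pos 2: 36: miss, frames [40, 36]
pos 3: 94: miss, frames [40, 36, 94]
pos 4: 40: hit
pos 5: 36: hit
pos 6: 18: miss, evict 94, frames [40, 36, 18]
At position 6, page 94 is evicted.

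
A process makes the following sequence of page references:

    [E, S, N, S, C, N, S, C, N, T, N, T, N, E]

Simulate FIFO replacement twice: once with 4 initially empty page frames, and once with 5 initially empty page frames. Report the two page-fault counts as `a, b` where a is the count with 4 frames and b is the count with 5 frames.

6, 5

4 frames: F F F . F . . . . F . . . F → 6 faults.
5 frames: F F F . F . . . . F . . . . → 5 faults.
5 < 6: adding a frame reduced faults, as is typical.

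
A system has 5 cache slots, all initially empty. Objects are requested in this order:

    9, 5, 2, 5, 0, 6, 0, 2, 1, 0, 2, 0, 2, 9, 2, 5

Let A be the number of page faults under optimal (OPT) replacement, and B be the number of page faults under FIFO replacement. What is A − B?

Under OPT: F F F . F F . . F . . . . . . . → 6 faults.
Under FIFO: F F F . F F . . F . . . . F . F → 8 faults.
A − B = 6 − 8 = -2.

-2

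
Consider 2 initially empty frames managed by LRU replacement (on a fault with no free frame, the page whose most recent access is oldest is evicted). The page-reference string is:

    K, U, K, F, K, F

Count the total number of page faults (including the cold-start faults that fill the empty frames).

3

K: fault, frames (K)
U: fault, frames (K U)
K: hit
F: fault, evict U, frames (K F)
K: hit
F: hit
Page faults: 3.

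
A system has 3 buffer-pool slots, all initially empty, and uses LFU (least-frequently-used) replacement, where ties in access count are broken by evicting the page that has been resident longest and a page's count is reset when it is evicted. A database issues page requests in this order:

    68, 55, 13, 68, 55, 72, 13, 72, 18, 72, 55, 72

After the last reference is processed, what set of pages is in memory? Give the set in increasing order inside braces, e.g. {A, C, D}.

68 -> miss, frames (68)
55 -> miss, frames (68 55)
13 -> miss, frames (68 55 13)
68 -> hit
55 -> hit
72 -> miss, evict 13, frames (68 55 72)
13 -> miss, evict 72, frames (68 55 13)
72 -> miss, evict 13, frames (68 55 72)
18 -> miss, evict 72, frames (68 55 18)
72 -> miss, evict 18, frames (68 55 72)
55 -> hit
72 -> hit

{55, 68, 72}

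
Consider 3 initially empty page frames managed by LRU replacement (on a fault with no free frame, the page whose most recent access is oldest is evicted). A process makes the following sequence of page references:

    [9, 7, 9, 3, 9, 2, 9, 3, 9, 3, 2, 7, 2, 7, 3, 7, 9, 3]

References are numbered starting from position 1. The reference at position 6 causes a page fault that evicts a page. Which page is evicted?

7

pos 1: 9 -> fault, frames (9)
pos 2: 7 -> fault, frames (9 7)
pos 3: 9 -> hit
pos 4: 3 -> fault, frames (7 9 3)
pos 5: 9 -> hit
pos 6: 2 -> fault, evict 7, frames (3 9 2)
At position 6, page 7 is evicted.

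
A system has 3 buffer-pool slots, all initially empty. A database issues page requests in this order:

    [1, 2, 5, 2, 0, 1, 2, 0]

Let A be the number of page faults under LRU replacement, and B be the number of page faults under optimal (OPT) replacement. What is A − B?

Under LRU: F F F . F F . . → 5 faults.
Under OPT: F F F . F . . . → 4 faults.
A − B = 5 − 4 = 1.

1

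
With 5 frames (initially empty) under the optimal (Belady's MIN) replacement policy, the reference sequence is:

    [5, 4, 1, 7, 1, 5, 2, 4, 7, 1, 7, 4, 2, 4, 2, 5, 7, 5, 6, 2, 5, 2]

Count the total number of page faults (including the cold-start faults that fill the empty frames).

5 → fault, frames [5]
4 → fault, frames [5, 4]
1 → fault, frames [5, 4, 1]
7 → fault, frames [5, 4, 1, 7]
1 → hit
5 → hit
2 → fault, frames [5, 4, 1, 7, 2]
4 → hit
7 → hit
1 → hit
7 → hit
4 → hit
2 → hit
4 → hit
2 → hit
5 → hit
7 → hit
5 → hit
6 → fault, evict 7, frames [5, 4, 1, 2, 6]
2 → hit
5 → hit
2 → hit
Page faults: 6.

6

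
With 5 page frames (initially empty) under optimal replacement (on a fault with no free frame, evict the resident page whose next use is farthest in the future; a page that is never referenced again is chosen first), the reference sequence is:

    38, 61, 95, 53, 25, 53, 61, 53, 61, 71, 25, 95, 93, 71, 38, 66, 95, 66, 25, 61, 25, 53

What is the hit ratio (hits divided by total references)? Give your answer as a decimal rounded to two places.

0.55

38 → fault, frames (38)
61 → fault, frames (38 61)
95 → fault, frames (38 61 95)
53 → fault, frames (38 61 95 53)
25 → fault, frames (38 61 95 53 25)
53 → hit
61 → hit
53 → hit
61 → hit
71 → fault, evict 53, frames (38 61 95 25 71)
25 → hit
95 → hit
93 → fault, evict 61, frames (38 95 25 71 93)
71 → hit
38 → hit
66 → fault, evict 93, frames (38 95 25 71 66)
95 → hit
66 → hit
25 → hit
61 → fault, evict 66, frames (38 95 25 71 61)
25 → hit
53 → fault, evict 61, frames (38 95 25 71 53)
Hits: 12 of 22 references → 12/22 = 0.5455.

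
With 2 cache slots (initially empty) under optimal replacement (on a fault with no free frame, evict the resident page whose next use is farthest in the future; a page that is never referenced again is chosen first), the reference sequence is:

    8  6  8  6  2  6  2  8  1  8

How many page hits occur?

8: miss, frames [8]
6: miss, frames [8, 6]
8: hit
6: hit
2: miss, evict 8, frames [6, 2]
6: hit
2: hit
8: miss, evict 2, frames [6, 8]
1: miss, evict 6, frames [8, 1]
8: hit
Hits: 5.

5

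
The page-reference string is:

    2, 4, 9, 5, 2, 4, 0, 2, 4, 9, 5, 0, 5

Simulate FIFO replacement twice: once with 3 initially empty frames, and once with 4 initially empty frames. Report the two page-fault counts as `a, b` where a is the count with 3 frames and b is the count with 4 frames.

9, 10

3 frames: F F F F F F F . . F F . . → 9 faults.
4 frames: F F F F . . F F F F F F . → 10 faults.
10 > 9: adding a frame increased faults — Belady's anomaly.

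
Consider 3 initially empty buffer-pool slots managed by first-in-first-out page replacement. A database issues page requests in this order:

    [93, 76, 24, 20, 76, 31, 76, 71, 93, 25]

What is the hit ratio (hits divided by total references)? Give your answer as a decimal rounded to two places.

0.10

93 → miss, frames [93]
76 → miss, frames [93, 76]
24 → miss, frames [93, 76, 24]
20 → miss, evict 93, frames [76, 24, 20]
76 → hit
31 → miss, evict 76, frames [24, 20, 31]
76 → miss, evict 24, frames [20, 31, 76]
71 → miss, evict 20, frames [31, 76, 71]
93 → miss, evict 31, frames [76, 71, 93]
25 → miss, evict 76, frames [71, 93, 25]
Hits: 1 of 10 references → 1/10 = 0.1000.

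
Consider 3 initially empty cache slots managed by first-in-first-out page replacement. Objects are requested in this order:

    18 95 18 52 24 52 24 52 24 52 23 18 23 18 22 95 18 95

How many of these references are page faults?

18 → miss, frames [18]
95 → miss, frames [18, 95]
18 → hit
52 → miss, frames [18, 95, 52]
24 → miss, evict 18, frames [95, 52, 24]
52 → hit
24 → hit
52 → hit
24 → hit
52 → hit
23 → miss, evict 95, frames [52, 24, 23]
18 → miss, evict 52, frames [24, 23, 18]
23 → hit
18 → hit
22 → miss, evict 24, frames [23, 18, 22]
95 → miss, evict 23, frames [18, 22, 95]
18 → hit
95 → hit
Page faults: 8.

8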